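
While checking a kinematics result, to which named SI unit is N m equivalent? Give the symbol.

J

N = kg·m·s⁻².
Combining: N·m = (kg·m·s⁻²) · m = kg·m²·s⁻².
kg·m²·s⁻² is the base-SI form of the joule.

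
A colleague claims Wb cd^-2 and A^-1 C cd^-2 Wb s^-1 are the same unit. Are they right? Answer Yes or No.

Left side:
  Wb = kg·m²·s⁻²·A⁻¹.
  Combining: Wb·cd⁻² = (kg·m²·s⁻²·A⁻¹) · cd⁻² = kg·m²·s⁻²·A⁻¹·cd⁻².
Right side:
  C = A·s = s·A (charge = current × time).
  Wb = V·s (flux: a volt is a weber per second),
      = kg·m²·s⁻²·A⁻¹.
  Combining: A⁻¹·C·cd⁻²·Wb·s⁻¹ = A⁻¹ · (s·A) · cd⁻² · (kg·m²·s⁻²·A⁻¹) · s⁻¹ = kg·m²·s⁻²·A⁻¹·cd⁻².
Both reduce to kg·m²·s⁻²·A⁻¹·cd⁻².

Yes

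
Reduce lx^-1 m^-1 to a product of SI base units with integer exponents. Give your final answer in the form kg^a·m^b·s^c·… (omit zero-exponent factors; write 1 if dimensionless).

m·cd⁻¹

lx = lm/m² (illuminance = luminous flux per area),
    = m⁻²·cd.
So lx⁻¹ = m²·cd⁻¹.
Combining: lx⁻¹·m⁻¹ = (m²·cd⁻¹) · m⁻¹ = m·cd⁻¹.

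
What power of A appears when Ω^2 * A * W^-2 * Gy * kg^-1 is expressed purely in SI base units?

Ω = V/A (resistance = voltage per current),
    = kg·m²·s⁻³·A⁻².
So Ω² = kg²·m⁴·s⁻⁶·A⁻⁴.
W = J/s (power = energy per time),
    = kg·m²·s⁻³.
So W⁻² = kg⁻²·m⁻⁴·s⁶.
Gy = J/kg (absorbed dose = energy per mass),
    = m²·s⁻².
Combining: Ω²·A·W⁻²·Gy·kg⁻¹ = (kg²·m⁴·s⁻⁶·A⁻⁴) · A · (kg⁻²·m⁻⁴·s⁶) · (m²·s⁻²) · kg⁻¹ = kg⁻¹·m²·s⁻²·A⁻³.
The exponent of A is -3.

-3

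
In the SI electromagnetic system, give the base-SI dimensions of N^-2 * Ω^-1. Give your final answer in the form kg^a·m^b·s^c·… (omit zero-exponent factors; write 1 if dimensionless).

kg⁻³·m⁻⁴·s⁷·A²

N = kg·m·s⁻².
So N⁻² = kg⁻²·m⁻²·s⁴.
Ω = kg·m²·s⁻³·A⁻².
So Ω⁻¹ = kg⁻¹·m⁻²·s³·A².
Combining: N⁻²·Ω⁻¹ = (kg⁻²·m⁻²·s⁴) · (kg⁻¹·m⁻²·s³·A²) = kg⁻³·m⁻⁴·s⁷·A².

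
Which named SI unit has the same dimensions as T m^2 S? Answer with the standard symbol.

C

T = Wb/m² (flux density = flux per area),
    = kg·s⁻²·A⁻¹.
S = 1/Ω (conductance is reciprocal resistance),
    = kg⁻¹·m⁻²·s³·A².
Combining: T·m²·S = (kg·s⁻²·A⁻¹) · m² · (kg⁻¹·m⁻²·s³·A²) = s·A.
s·A is the base-SI form of the coulomb.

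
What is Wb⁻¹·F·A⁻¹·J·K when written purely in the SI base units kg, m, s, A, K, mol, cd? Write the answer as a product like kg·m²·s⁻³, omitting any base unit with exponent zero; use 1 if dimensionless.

Wb = V·s (flux: a volt is a weber per second),
    = kg·m²·s⁻²·A⁻¹.
So Wb⁻¹ = kg⁻¹·m⁻²·s²·A.
F = C/V (capacitance = charge per voltage),
    = A·s/(kg·m²·s⁻³·A⁻¹) (substituting C and V),
    = kg⁻¹·m⁻²·s⁴·A².
J = N·m (work = force × distance),
    = kg·m²·s⁻².
Combining: Wb⁻¹·F·A⁻¹·J·K = (kg⁻¹·m⁻²·s²·A) · (kg⁻¹·m⁻²·s⁴·A²) · A⁻¹ · (kg·m²·s⁻²) · K = kg⁻¹·m⁻²·s⁴·A²·K.

kg⁻¹·m⁻²·s⁴·A²·K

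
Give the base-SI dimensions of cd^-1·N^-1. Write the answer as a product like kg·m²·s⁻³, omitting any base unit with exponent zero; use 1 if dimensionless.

kg⁻¹·m⁻¹·s²·cd⁻¹

N = kg·m·s⁻².
So N⁻¹ = kg⁻¹·m⁻¹·s².
Combining: cd⁻¹·N⁻¹ = cd⁻¹ · (kg⁻¹·m⁻¹·s²) = kg⁻¹·m⁻¹·s²·cd⁻¹.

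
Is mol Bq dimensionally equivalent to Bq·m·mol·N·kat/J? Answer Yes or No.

Left side:
  Bq = s⁻¹.
  Combining: mol·Bq = mol · s⁻¹ = s⁻¹·mol.
Right side:
  Bq = 1/s = s⁻¹ (activity is decays per second).
  J = N·m (work = force × distance),
      = kg·m²·s⁻².
  So J⁻¹ = kg⁻¹·m⁻²·s².
  N = kg·m/s² = kg·m·s⁻² (force = mass × acceleration).
  kat = mol/s = s⁻¹·mol (catalytic activity).
  Combining: Bq·m·mol·J⁻¹·N·kat = s⁻¹ · m · mol · (kg⁻¹·m⁻²·s²) · (kg·m·s⁻²) · (s⁻¹·mol) = s⁻²·mol².
Left is s⁻¹·mol; right is s⁻²·mol² — different.

No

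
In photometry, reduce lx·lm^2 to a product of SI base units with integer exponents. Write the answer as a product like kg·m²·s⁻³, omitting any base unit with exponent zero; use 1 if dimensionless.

m⁻²·cd³

lx = m⁻²·cd.
lm = cd.
So lm² = cd².
Combining: lx·lm² = (m⁻²·cd) · cd² = m⁻²·cd³.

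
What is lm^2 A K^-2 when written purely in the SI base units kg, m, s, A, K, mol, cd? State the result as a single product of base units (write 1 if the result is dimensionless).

A·K⁻²·cd²

lm = cd·sr = cd (luminous flux; sr is dimensionless).
So lm² = cd².
Combining: lm²·A·K⁻² = cd² · A · K⁻² = A·K⁻²·cd².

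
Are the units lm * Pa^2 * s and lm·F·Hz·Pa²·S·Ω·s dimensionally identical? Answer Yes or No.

No

Left side:
  lm = cd.
  Pa = kg·m⁻¹·s⁻².
  So Pa² = kg²·m⁻²·s⁻⁴.
  Combining: lm·Pa²·s = cd · (kg²·m⁻²·s⁻⁴) · s = kg²·m⁻²·s⁻³·cd.
Right side:
  lm = cd·sr = cd (luminous flux; sr is dimensionless).
  F = C/V (capacitance = charge per voltage),
      = A·s/(kg·m²·s⁻³·A⁻¹) (substituting C and V),
      = kg⁻¹·m⁻²·s⁴·A².
  Hz = 1/s = s⁻¹ (frequency is cycles per second).
  Pa = N/m² (pressure = force per area),
      = kg·m⁻¹·s⁻².
  So Pa² = kg²·m⁻²·s⁻⁴.
  S = 1/Ω (conductance is reciprocal resistance),
      = kg⁻¹·m⁻²·s³·A².
  Ω = V/A (resistance = voltage per current),
      = kg·m²·s⁻³·A⁻².
  Combining: lm·F·Hz·Pa²·S·Ω·s = cd · (kg⁻¹·m⁻²·s⁴·A²) · s⁻¹ · (kg²·m⁻²·s⁻⁴) · (kg⁻¹·m⁻²·s³·A²) · (kg·m²·s⁻³·A⁻²) · s = kg·m⁻⁴·A²·cd.
Left is kg²·m⁻²·s⁻³·cd; right is kg·m⁻⁴·A²·cd — different.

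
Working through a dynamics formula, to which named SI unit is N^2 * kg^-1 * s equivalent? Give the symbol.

W

N = kg·m/s² = kg·m·s⁻² (force = mass × acceleration).
So N² = kg²·m²·s⁻⁴.
Combining: N²·kg⁻¹·s = (kg²·m²·s⁻⁴) · kg⁻¹ · s = kg·m²·s⁻³.
kg·m²·s⁻³ is the base-SI form of the watt.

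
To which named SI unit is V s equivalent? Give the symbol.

V = W/A (potential = power per current),
    = kg·m²·s⁻³·A⁻¹.
Combining: V·s = (kg·m²·s⁻³·A⁻¹) · s = kg·m²·s⁻²·A⁻¹.
kg·m²·s⁻²·A⁻¹ is the base-SI form of the weber.

Wb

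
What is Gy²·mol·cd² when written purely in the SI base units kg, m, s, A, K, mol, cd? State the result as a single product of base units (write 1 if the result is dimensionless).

Gy = m²·s⁻².
So Gy² = m⁴·s⁻⁴.
Combining: Gy²·mol·cd² = (m⁴·s⁻⁴) · mol · cd² = m⁴·s⁻⁴·mol·cd².

m⁴·s⁻⁴·mol·cd²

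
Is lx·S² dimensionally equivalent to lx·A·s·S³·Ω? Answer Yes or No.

No

Left side:
  lx = m⁻²·cd.
  S = kg⁻¹·m⁻²·s³·A².
  So S² = kg⁻²·m⁻⁴·s⁶·A⁴.
  Combining: lx·S² = (m⁻²·cd) · (kg⁻²·m⁻⁴·s⁶·A⁴) = kg⁻²·m⁻⁶·s⁶·A⁴·cd.
Right side:
  lx = lm/m² (illuminance = luminous flux per area),
      = m⁻²·cd.
  S = 1/Ω (conductance is reciprocal resistance),
      = kg⁻¹·m⁻²·s³·A².
  So S³ = kg⁻³·m⁻⁶·s⁹·A⁶.
  Ω = V/A (resistance = voltage per current),
      = kg·m²·s⁻³·A⁻².
  Combining: lx·A·s·S³·Ω = (m⁻²·cd) · A · s · (kg⁻³·m⁻⁶·s⁹·A⁶) · (kg·m²·s⁻³·A⁻²) = kg⁻²·m⁻⁶·s⁷·A⁵·cd.
Left is kg⁻²·m⁻⁶·s⁶·A⁴·cd; right is kg⁻²·m⁻⁶·s⁷·A⁵·cd — different.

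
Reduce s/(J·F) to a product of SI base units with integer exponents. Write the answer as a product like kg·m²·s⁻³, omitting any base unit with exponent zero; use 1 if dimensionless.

J = N·m (work = force × distance),
    = kg·m²·s⁻².
So J⁻¹ = kg⁻¹·m⁻²·s².
F = C/V (capacitance = charge per voltage),
    = A·s/(kg·m²·s⁻³·A⁻¹) (substituting C and V),
    = kg⁻¹·m⁻²·s⁴·A².
So F⁻¹ = kg·m²·s⁻⁴·A⁻².
Combining: J⁻¹·s·F⁻¹ = (kg⁻¹·m⁻²·s²) · s · (kg·m²·s⁻⁴·A⁻²) = s⁻¹·A⁻².

s⁻¹·A⁻²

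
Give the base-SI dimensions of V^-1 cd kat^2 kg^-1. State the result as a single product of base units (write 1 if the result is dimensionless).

kg⁻²·m⁻²·s·A·mol²·cd

V = kg·m²·s⁻³·A⁻¹.
So V⁻¹ = kg⁻¹·m⁻²·s³·A.
kat = s⁻¹·mol.
So kat² = s⁻²·mol².
Combining: V⁻¹·cd·kat²·kg⁻¹ = (kg⁻¹·m⁻²·s³·A) · cd · (s⁻²·mol²) · kg⁻¹ = kg⁻²·m⁻²·s·A·mol²·cd.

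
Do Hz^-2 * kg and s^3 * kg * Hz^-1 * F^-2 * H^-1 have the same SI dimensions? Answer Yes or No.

Left side:
  Hz = s⁻¹.
  So Hz⁻² = s².
  Combining: Hz⁻²·kg = s² · kg = kg·s².
Right side:
  Hz = s⁻¹.
  So Hz⁻¹ = s.
  F = kg⁻¹·m⁻²·s⁴·A².
  So F⁻² = kg²·m⁴·s⁻⁸·A⁻⁴.
  H = kg·m²·s⁻²·A⁻².
  So H⁻¹ = kg⁻¹·m⁻²·s²·A².
  Combining: s³·kg·Hz⁻¹·F⁻²·H⁻¹ = s³ · kg · s · (kg²·m⁴·s⁻⁸·A⁻⁴) · (kg⁻¹·m⁻²·s²·A²) = kg²·m²·s⁻²·A⁻².
Left is kg·s²; right is kg²·m²·s⁻²·A⁻² — different.

No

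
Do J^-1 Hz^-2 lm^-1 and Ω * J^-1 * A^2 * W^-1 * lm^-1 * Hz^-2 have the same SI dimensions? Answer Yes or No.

Left side:
  J = N·m (work = force × distance),
      = kg·m²·s⁻².
  So J⁻¹ = kg⁻¹·m⁻²·s².
  Hz = 1/s = s⁻¹ (frequency is cycles per second).
  So Hz⁻² = s².
  lm = cd·sr = cd (luminous flux; sr is dimensionless).
  So lm⁻¹ = cd⁻¹.
  Combining: J⁻¹·Hz⁻²·lm⁻¹ = (kg⁻¹·m⁻²·s²) · s² · cd⁻¹ = kg⁻¹·m⁻²·s⁴·cd⁻¹.
Right side:
  Ω = kg·m²·s⁻³·A⁻².
  J = kg·m²·s⁻².
  So J⁻¹ = kg⁻¹·m⁻²·s².
  W = kg·m²·s⁻³.
  So W⁻¹ = kg⁻¹·m⁻²·s³.
  lm = cd.
  So lm⁻¹ = cd⁻¹.
  Hz = s⁻¹.
  So Hz⁻² = s².
  Combining: Ω·J⁻¹·A²·W⁻¹·lm⁻¹·Hz⁻² = (kg·m²·s⁻³·A⁻²) · (kg⁻¹·m⁻²·s²) · A² · (kg⁻¹·m⁻²·s³) · cd⁻¹ · s² = kg⁻¹·m⁻²·s⁴·cd⁻¹.
Both reduce to kg⁻¹·m⁻²·s⁴·cd⁻¹.

Yes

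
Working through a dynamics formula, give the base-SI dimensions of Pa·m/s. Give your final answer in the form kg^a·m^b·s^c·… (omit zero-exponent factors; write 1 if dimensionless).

kg·s⁻³

Pa = N/m² (pressure = force per area),
    = kg·m⁻¹·s⁻².
Combining: Pa·m·s⁻¹ = (kg·m⁻¹·s⁻²) · m · s⁻¹ = kg·s⁻³.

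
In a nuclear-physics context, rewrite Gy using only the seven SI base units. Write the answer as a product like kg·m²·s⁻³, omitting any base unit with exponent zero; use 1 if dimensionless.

m²·s⁻²

Gy = J/kg (absorbed dose = energy per mass),
    = m²·s⁻².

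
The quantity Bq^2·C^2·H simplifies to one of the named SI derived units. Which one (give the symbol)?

J

Bq = 1/s = s⁻¹ (activity is decays per second).
So Bq² = s⁻².
C = A·s = s·A (charge = current × time).
So C² = s²·A².
H = Wb/A (inductance = flux per current),
    = kg·m²·s⁻²·A⁻².
Combining: Bq²·C²·H = s⁻² · (s²·A²) · (kg·m²·s⁻²·A⁻²) = kg·m²·s⁻².
kg·m²·s⁻² is the base-SI form of the joule.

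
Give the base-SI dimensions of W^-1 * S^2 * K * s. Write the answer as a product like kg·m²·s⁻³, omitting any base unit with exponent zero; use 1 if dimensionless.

kg⁻³·m⁻⁶·s¹⁰·A⁴·K

W = J/s (power = energy per time),
    = kg·m²·s⁻³.
So W⁻¹ = kg⁻¹·m⁻²·s³.
S = 1/Ω (conductance is reciprocal resistance),
    = kg⁻¹·m⁻²·s³·A².
So S² = kg⁻²·m⁻⁴·s⁶·A⁴.
Combining: W⁻¹·S²·K·s = (kg⁻¹·m⁻²·s³) · (kg⁻²·m⁻⁴·s⁶·A⁴) · K · s = kg⁻³·m⁻⁶·s¹⁰·A⁴·K.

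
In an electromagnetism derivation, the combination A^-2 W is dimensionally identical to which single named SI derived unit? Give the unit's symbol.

Ω

W = J/s (power = energy per time),
    = kg·m²·s⁻³.
Combining: A⁻²·W = A⁻² · (kg·m²·s⁻³) = kg·m²·s⁻³·A⁻².
kg·m²·s⁻³·A⁻² is the base-SI form of the ohm.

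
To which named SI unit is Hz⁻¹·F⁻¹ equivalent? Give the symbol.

Ω

Hz = s⁻¹.
So Hz⁻¹ = s.
F = kg⁻¹·m⁻²·s⁴·A².
So F⁻¹ = kg·m²·s⁻⁴·A⁻².
Combining: Hz⁻¹·F⁻¹ = s · (kg·m²·s⁻⁴·A⁻²) = kg·m²·s⁻³·A⁻².
kg·m²·s⁻³·A⁻² is the base-SI form of the ohm.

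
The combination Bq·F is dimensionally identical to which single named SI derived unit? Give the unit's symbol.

S

Bq = 1/s = s⁻¹ (activity is decays per second).
F = C/V (capacitance = charge per voltage),
    = A·s/(kg·m²·s⁻³·A⁻¹) (substituting C and V),
    = kg⁻¹·m⁻²·s⁴·A².
Combining: Bq·F = s⁻¹ · (kg⁻¹·m⁻²·s⁴·A²) = kg⁻¹·m⁻²·s³·A².
kg⁻¹·m⁻²·s³·A² is the base-SI form of the siemens.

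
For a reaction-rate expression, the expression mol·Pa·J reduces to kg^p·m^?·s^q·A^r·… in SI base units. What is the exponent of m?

1

Pa = N/m² (pressure = force per area),
    = kg·m⁻¹·s⁻².
J = N·m (work = force × distance),
    = kg·m²·s⁻².
Combining: mol·Pa·J = mol · (kg·m⁻¹·s⁻²) · (kg·m²·s⁻²) = kg²·m·s⁻⁴·mol.
The exponent of m is 1.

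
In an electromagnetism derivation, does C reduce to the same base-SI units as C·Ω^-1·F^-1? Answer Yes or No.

Left side:
  C = s·A.
Right side:
  C = A·s = s·A (charge = current × time).
  Ω = V/A (resistance = voltage per current),
      = kg·m²·s⁻³·A⁻².
  So Ω⁻¹ = kg⁻¹·m⁻²·s³·A².
  F = C/V (capacitance = charge per voltage),
      = A·s/(kg·m²·s⁻³·A⁻¹) (substituting C and V),
      = kg⁻¹·m⁻²·s⁴·A².
  So F⁻¹ = kg·m²·s⁻⁴·A⁻².
  Combining: C·Ω⁻¹·F⁻¹ = (s·A) · (kg⁻¹·m⁻²·s³·A²) · (kg·m²·s⁻⁴·A⁻²) = A.
Left is s·A; right is A — different.

No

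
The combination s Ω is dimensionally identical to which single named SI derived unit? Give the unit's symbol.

H

Ω = V/A (resistance = voltage per current),
    = kg·m²·s⁻³·A⁻².
Combining: s·Ω = s · (kg·m²·s⁻³·A⁻²) = kg·m²·s⁻²·A⁻².
kg·m²·s⁻²·A⁻² is the base-SI form of the henry.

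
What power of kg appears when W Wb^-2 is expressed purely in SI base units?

W = J/s (power = energy per time),
    = kg·m²·s⁻³.
Wb = V·s (flux: a volt is a weber per second),
    = kg·m²·s⁻²·A⁻¹.
So Wb⁻² = kg⁻²·m⁻⁴·s⁴·A².
Combining: W·Wb⁻² = (kg·m²·s⁻³) · (kg⁻²·m⁻⁴·s⁴·A²) = kg⁻¹·m⁻²·s·A².
The exponent of kg is -1.

-1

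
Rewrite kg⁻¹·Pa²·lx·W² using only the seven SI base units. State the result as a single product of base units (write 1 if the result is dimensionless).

Pa = N/m² (pressure = force per area),
    = kg·m⁻¹·s⁻².
So Pa² = kg²·m⁻²·s⁻⁴.
lx = lm/m² (illuminance = luminous flux per area),
    = m⁻²·cd.
W = J/s (power = energy per time),
    = kg·m²·s⁻³.
So W² = kg²·m⁴·s⁻⁶.
Combining: kg⁻¹·Pa²·lx·W² = kg⁻¹ · (kg²·m⁻²·s⁻⁴) · (m⁻²·cd) · (kg²·m⁴·s⁻⁶) = kg³·s⁻¹⁰·cd.

kg³·s⁻¹⁰·cd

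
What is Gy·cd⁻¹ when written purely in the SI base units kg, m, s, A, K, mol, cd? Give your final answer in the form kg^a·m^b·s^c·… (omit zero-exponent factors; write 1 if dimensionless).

Gy = J/kg (absorbed dose = energy per mass),
    = m²·s⁻².
Combining: Gy·cd⁻¹ = (m²·s⁻²) · cd⁻¹ = m²·s⁻²·cd⁻¹.

m²·s⁻²·cd⁻¹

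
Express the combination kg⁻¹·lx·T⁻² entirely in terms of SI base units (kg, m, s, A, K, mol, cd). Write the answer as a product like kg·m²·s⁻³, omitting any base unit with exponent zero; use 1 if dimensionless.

kg⁻³·m⁻²·s⁴·A²·cd

lx = m⁻²·cd.
T = kg·s⁻²·A⁻¹.
So T⁻² = kg⁻²·s⁴·A².
Combining: kg⁻¹·lx·T⁻² = kg⁻¹ · (m⁻²·cd) · (kg⁻²·s⁴·A²) = kg⁻³·m⁻²·s⁴·A²·cd.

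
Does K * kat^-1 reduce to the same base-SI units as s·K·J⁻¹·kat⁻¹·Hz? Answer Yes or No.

No

Left side:
  kat = s⁻¹·mol.
  So kat⁻¹ = s·mol⁻¹.
  Combining: K·kat⁻¹ = K · (s·mol⁻¹) = s·K·mol⁻¹.
Right side:
  J = N·m (work = force × distance),
      = kg·m²·s⁻².
  So J⁻¹ = kg⁻¹·m⁻²·s².
  kat = mol/s = s⁻¹·mol (catalytic activity).
  So kat⁻¹ = s·mol⁻¹.
  Hz = 1/s = s⁻¹ (frequency is cycles per second).
  Combining: s·K·J⁻¹·kat⁻¹·Hz = s · K · (kg⁻¹·m⁻²·s²) · (s·mol⁻¹) · s⁻¹ = kg⁻¹·m⁻²·s³·K·mol⁻¹.
Left is s·K·mol⁻¹; right is kg⁻¹·m⁻²·s³·K·mol⁻¹ — different.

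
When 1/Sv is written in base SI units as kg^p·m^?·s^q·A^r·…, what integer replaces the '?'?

-2

Sv = m²·s⁻².
So Sv⁻¹ = m⁻²·s².
The exponent of m is -2.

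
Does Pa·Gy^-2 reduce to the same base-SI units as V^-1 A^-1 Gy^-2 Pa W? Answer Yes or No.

Left side:
  Pa = N/m² (pressure = force per area),
      = kg·m⁻¹·s⁻².
  Gy = J/kg (absorbed dose = energy per mass),
      = m²·s⁻².
  So Gy⁻² = m⁻⁴·s⁴.
  Combining: Pa·Gy⁻² = (kg·m⁻¹·s⁻²) · (m⁻⁴·s⁴) = kg·m⁻⁵·s².
Right side:
  V = W/A (potential = power per current),
      = kg·m²·s⁻³·A⁻¹.
  So V⁻¹ = kg⁻¹·m⁻²·s³·A.
  Gy = J/kg (absorbed dose = energy per mass),
      = m²·s⁻².
  So Gy⁻² = m⁻⁴·s⁴.
  Pa = N/m² (pressure = force per area),
      = kg·m⁻¹·s⁻².
  W = J/s (power = energy per time),
      = kg·m²·s⁻³.
  Combining: V⁻¹·A⁻¹·Gy⁻²·Pa·W = (kg⁻¹·m⁻²·s³·A) · A⁻¹ · (m⁻⁴·s⁴) · (kg·m⁻¹·s⁻²) · (kg·m²·s⁻³) = kg·m⁻⁵·s².
Both reduce to kg·m⁻⁵·s².

Yes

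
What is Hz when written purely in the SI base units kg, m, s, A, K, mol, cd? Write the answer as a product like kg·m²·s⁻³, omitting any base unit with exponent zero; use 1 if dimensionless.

Hz = 1/s = s⁻¹ (frequency is cycles per second).

s⁻¹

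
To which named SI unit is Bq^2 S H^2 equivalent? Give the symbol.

Ω

Bq = 1/s = s⁻¹ (activity is decays per second).
So Bq² = s⁻².
S = 1/Ω (conductance is reciprocal resistance),
    = kg⁻¹·m⁻²·s³·A².
H = Wb/A (inductance = flux per current),
    = kg·m²·s⁻²·A⁻².
So H² = kg²·m⁴·s⁻⁴·A⁻⁴.
Combining: Bq²·S·H² = s⁻² · (kg⁻¹·m⁻²·s³·A²) · (kg²·m⁴·s⁻⁴·A⁻⁴) = kg·m²·s⁻³·A⁻².
kg·m²·s⁻³·A⁻² is the base-SI form of the ohm.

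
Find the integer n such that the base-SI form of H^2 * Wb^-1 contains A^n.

H = Wb/A (inductance = flux per current),
    = kg·m²·s⁻²·A⁻².
So H² = kg²·m⁴·s⁻⁴·A⁻⁴.
Wb = V·s (flux: a volt is a weber per second),
    = kg·m²·s⁻²·A⁻¹.
So Wb⁻¹ = kg⁻¹·m⁻²·s²·A.
Combining: H²·Wb⁻¹ = (kg²·m⁴·s⁻⁴·A⁻⁴) · (kg⁻¹·m⁻²·s²·A) = kg·m²·s⁻²·A⁻³.
The exponent of A is -3.

-3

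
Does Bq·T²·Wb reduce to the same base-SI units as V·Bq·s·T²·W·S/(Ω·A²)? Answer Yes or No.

No

Left side:
  Bq = 1/s = s⁻¹ (activity is decays per second).
  T = Wb/m² (flux density = flux per area),
      = kg·s⁻²·A⁻¹.
  So T² = kg²·s⁻⁴·A⁻².
  Wb = V·s (flux: a volt is a weber per second),
      = kg·m²·s⁻²·A⁻¹.
  Combining: Bq·T²·Wb = s⁻¹ · (kg²·s⁻⁴·A⁻²) · (kg·m²·s⁻²·A⁻¹) = kg³·m²·s⁻⁷·A⁻³.
Right side:
  V = kg·m²·s⁻³·A⁻¹.
  Bq = s⁻¹.
  Ω = kg·m²·s⁻³·A⁻².
  So Ω⁻¹ = kg⁻¹·m⁻²·s³·A².
  T = kg·s⁻²·A⁻¹.
  So T² = kg²·s⁻⁴·A⁻².
  W = kg·m²·s⁻³.
  S = kg⁻¹·m⁻²·s³·A².
  Combining: V·Bq·s·Ω⁻¹·A⁻²·T²·W·S = (kg·m²·s⁻³·A⁻¹) · s⁻¹ · s · (kg⁻¹·m⁻²·s³·A²) · A⁻² · (kg²·s⁻⁴·A⁻²) · (kg·m²·s⁻³) · (kg⁻¹·m⁻²·s³·A²) = kg²·s⁻⁴·A⁻¹.
Left is kg³·m²·s⁻⁷·A⁻³; right is kg²·s⁻⁴·A⁻¹ — different.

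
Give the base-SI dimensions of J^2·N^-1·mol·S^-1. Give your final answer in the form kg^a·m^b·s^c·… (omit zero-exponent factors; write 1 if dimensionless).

kg²·m⁵·s⁻⁵·A⁻²·mol

J = N·m (work = force × distance),
    = kg·m²·s⁻².
So J² = kg²·m⁴·s⁻⁴.
N = kg·m/s² = kg·m·s⁻² (force = mass × acceleration).
So N⁻¹ = kg⁻¹·m⁻¹·s².
S = 1/Ω (conductance is reciprocal resistance),
    = kg⁻¹·m⁻²·s³·A².
So S⁻¹ = kg·m²·s⁻³·A⁻².
Combining: J²·N⁻¹·mol·S⁻¹ = (kg²·m⁴·s⁻⁴) · (kg⁻¹·m⁻¹·s²) · mol · (kg·m²·s⁻³·A⁻²) = kg²·m⁵·s⁻⁵·A⁻²·mol.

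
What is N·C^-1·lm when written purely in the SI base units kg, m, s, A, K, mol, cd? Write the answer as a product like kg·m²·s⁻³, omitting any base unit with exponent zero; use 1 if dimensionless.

kg·m·s⁻³·A⁻¹·cd

N = kg·m/s² = kg·m·s⁻² (force = mass × acceleration).
C = A·s = s·A (charge = current × time).
So C⁻¹ = s⁻¹·A⁻¹.
lm = cd·sr = cd (luminous flux; sr is dimensionless).
Combining: N·C⁻¹·lm = (kg·m·s⁻²) · (s⁻¹·A⁻¹) · cd = kg·m·s⁻³·A⁻¹·cd.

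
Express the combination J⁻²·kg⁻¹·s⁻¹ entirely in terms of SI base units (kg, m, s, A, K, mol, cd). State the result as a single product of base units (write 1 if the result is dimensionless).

kg⁻³·m⁻⁴·s³

J = N·m (work = force × distance),
    = kg·m²·s⁻².
So J⁻² = kg⁻²·m⁻⁴·s⁴.
Combining: J⁻²·kg⁻¹·s⁻¹ = (kg⁻²·m⁻⁴·s⁴) · kg⁻¹ · s⁻¹ = kg⁻³·m⁻⁴·s³.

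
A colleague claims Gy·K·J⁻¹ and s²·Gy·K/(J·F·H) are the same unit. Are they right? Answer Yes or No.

Left side:
  Gy = J/kg (absorbed dose = energy per mass),
      = m²·s⁻².
  J = N·m (work = force × distance),
      = kg·m²·s⁻².
  So J⁻¹ = kg⁻¹·m⁻²·s².
  Combining: Gy·K·J⁻¹ = (m²·s⁻²) · K · (kg⁻¹·m⁻²·s²) = kg⁻¹·K.
Right side:
  J = kg·m²·s⁻².
  So J⁻¹ = kg⁻¹·m⁻²·s².
  Gy = m²·s⁻².
  F = kg⁻¹·m⁻²·s⁴·A².
  So F⁻¹ = kg·m²·s⁻⁴·A⁻².
  H = kg·m²·s⁻²·A⁻².
  So H⁻¹ = kg⁻¹·m⁻²·s²·A².
  Combining: s²·J⁻¹·Gy·K·F⁻¹·H⁻¹ = s² · (kg⁻¹·m⁻²·s²) · (m²·s⁻²) · K · (kg·m²·s⁻⁴·A⁻²) · (kg⁻¹·m⁻²·s²·A²) = kg⁻¹·K.
Both reduce to kg⁻¹·K.

Yes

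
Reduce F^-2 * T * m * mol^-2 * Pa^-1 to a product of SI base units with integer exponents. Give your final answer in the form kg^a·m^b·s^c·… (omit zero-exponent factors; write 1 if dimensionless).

kg²·m⁶·s⁻⁸·A⁻⁵·mol⁻²

F = C/V (capacitance = charge per voltage),
    = A·s/(kg·m²·s⁻³·A⁻¹) (substituting C and V),
    = kg⁻¹·m⁻²·s⁴·A².
So F⁻² = kg²·m⁴·s⁻⁸·A⁻⁴.
T = Wb/m² (flux density = flux per area),
    = kg·s⁻²·A⁻¹.
Pa = N/m² (pressure = force per area),
    = kg·m⁻¹·s⁻².
So Pa⁻¹ = kg⁻¹·m·s².
Combining: F⁻²·T·m·mol⁻²·Pa⁻¹ = (kg²·m⁴·s⁻⁸·A⁻⁴) · (kg·s⁻²·A⁻¹) · m · mol⁻² · (kg⁻¹·m·s²) = kg²·m⁶·s⁻⁸·A⁻⁵·mol⁻².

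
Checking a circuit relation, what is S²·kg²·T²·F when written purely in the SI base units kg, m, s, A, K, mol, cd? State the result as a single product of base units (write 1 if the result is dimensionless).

kg·m⁻⁶·s⁶·A⁴

S = 1/Ω (conductance is reciprocal resistance),
    = kg⁻¹·m⁻²·s³·A².
So S² = kg⁻²·m⁻⁴·s⁶·A⁴.
T = Wb/m² (flux density = flux per area),
    = kg·s⁻²·A⁻¹.
So T² = kg²·s⁻⁴·A⁻².
F = C/V (capacitance = charge per voltage),
    = A·s/(kg·m²·s⁻³·A⁻¹) (substituting C and V),
    = kg⁻¹·m⁻²·s⁴·A².
Combining: S²·kg²·T²·F = (kg⁻²·m⁻⁴·s⁶·A⁴) · kg² · (kg²·s⁻⁴·A⁻²) · (kg⁻¹·m⁻²·s⁴·A²) = kg·m⁻⁶·s⁶·A⁴.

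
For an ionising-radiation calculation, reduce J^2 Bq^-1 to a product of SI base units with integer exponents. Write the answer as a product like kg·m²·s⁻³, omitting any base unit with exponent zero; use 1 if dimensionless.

J = N·m (work = force × distance),
    = kg·m²·s⁻².
So J² = kg²·m⁴·s⁻⁴.
Bq = 1/s = s⁻¹ (activity is decays per second).
So Bq⁻¹ = s.
Combining: J²·Bq⁻¹ = (kg²·m⁴·s⁻⁴) · s = kg²·m⁴·s⁻³.

kg²·m⁴·s⁻³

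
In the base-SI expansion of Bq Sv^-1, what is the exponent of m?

Bq = 1/s = s⁻¹ (activity is decays per second).
Sv = J/kg (equivalent dose = energy per mass),
    = m²·s⁻².
So Sv⁻¹ = m⁻²·s².
Combining: Bq·Sv⁻¹ = s⁻¹ · (m⁻²·s²) = m⁻²·s.
The exponent of m is -2.

-2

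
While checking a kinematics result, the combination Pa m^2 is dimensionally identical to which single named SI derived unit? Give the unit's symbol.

Pa = kg·m⁻¹·s⁻².
Combining: Pa·m² = (kg·m⁻¹·s⁻²) · m² = kg·m·s⁻².
kg·m·s⁻² is the base-SI form of the newton.

N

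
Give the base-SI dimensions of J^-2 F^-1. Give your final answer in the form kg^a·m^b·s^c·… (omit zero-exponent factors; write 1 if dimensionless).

J = kg·m²·s⁻².
So J⁻² = kg⁻²·m⁻⁴·s⁴.
F = kg⁻¹·m⁻²·s⁴·A².
So F⁻¹ = kg·m²·s⁻⁴·A⁻².
Combining: J⁻²·F⁻¹ = (kg⁻²·m⁻⁴·s⁴) · (kg·m²·s⁻⁴·A⁻²) = kg⁻¹·m⁻²·A⁻².

kg⁻¹·m⁻²·A⁻²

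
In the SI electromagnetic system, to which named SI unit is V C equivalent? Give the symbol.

V = W/A (potential = power per current),
    = kg·m²·s⁻³·A⁻¹.
C = A·s = s·A (charge = current × time).
Combining: V·C = (kg·m²·s⁻³·A⁻¹) · (s·A) = kg·m²·s⁻².
kg·m²·s⁻² is the base-SI form of the joule.

J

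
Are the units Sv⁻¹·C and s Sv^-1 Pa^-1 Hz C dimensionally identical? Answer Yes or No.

Left side:
  Sv = m²·s⁻².
  So Sv⁻¹ = m⁻²·s².
  C = s·A.
  Combining: Sv⁻¹·C = (m⁻²·s²) · (s·A) = m⁻²·s³·A.
Right side:
  Sv = J/kg (equivalent dose = energy per mass),
      = m²·s⁻².
  So Sv⁻¹ = m⁻²·s².
  Pa = N/m² (pressure = force per area),
      = kg·m⁻¹·s⁻².
  So Pa⁻¹ = kg⁻¹·m·s².
  Hz = 1/s = s⁻¹ (frequency is cycles per second).
  C = A·s = s·A (charge = current × time).
  Combining: s·Sv⁻¹·Pa⁻¹·Hz·C = s · (m⁻²·s²) · (kg⁻¹·m·s²) · s⁻¹ · (s·A) = kg⁻¹·m⁻¹·s⁵·A.
Left is m⁻²·s³·A; right is kg⁻¹·m⁻¹·s⁵·A — different.

No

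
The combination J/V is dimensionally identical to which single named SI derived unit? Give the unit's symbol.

C

J = N·m (work = force × distance),
    = kg·m²·s⁻².
V = W/A (potential = power per current),
    = kg·m²·s⁻³·A⁻¹.
So V⁻¹ = kg⁻¹·m⁻²·s³·A.
Combining: J·V⁻¹ = (kg·m²·s⁻²) · (kg⁻¹·m⁻²·s³·A) = s·A.
s·A is the base-SI form of the coulomb.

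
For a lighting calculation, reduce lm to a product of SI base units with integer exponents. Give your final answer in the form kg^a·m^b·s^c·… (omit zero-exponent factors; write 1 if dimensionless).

lm = cd.

cd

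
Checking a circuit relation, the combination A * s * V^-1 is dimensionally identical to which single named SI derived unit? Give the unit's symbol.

F

V = kg·m²·s⁻³·A⁻¹.
So V⁻¹ = kg⁻¹·m⁻²·s³·A.
Combining: A·s·V⁻¹ = A · s · (kg⁻¹·m⁻²·s³·A) = kg⁻¹·m⁻²·s⁴·A².
kg⁻¹·m⁻²·s⁴·A² is the base-SI form of the farad.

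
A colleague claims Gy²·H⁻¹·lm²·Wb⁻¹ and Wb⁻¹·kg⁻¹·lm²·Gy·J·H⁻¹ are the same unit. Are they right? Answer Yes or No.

Yes

Left side:
  Gy = J/kg (absorbed dose = energy per mass),
      = m²·s⁻².
  So Gy² = m⁴·s⁻⁴.
  H = Wb/A (inductance = flux per current),
      = kg·m²·s⁻²·A⁻².
  So H⁻¹ = kg⁻¹·m⁻²·s²·A².
  lm = cd·sr = cd (luminous flux; sr is dimensionless).
  So lm² = cd².
  Wb = V·s (flux: a volt is a weber per second),
      = kg·m²·s⁻²·A⁻¹.
  So Wb⁻¹ = kg⁻¹·m⁻²·s²·A.
  Combining: Gy²·H⁻¹·lm²·Wb⁻¹ = (m⁴·s⁻⁴) · (kg⁻¹·m⁻²·s²·A²) · cd² · (kg⁻¹·m⁻²·s²·A) = kg⁻²·A³·cd².
Right side:
  Wb = kg·m²·s⁻²·A⁻¹.
  So Wb⁻¹ = kg⁻¹·m⁻²·s²·A.
  lm = cd.
  So lm² = cd².
  Gy = m²·s⁻².
  J = kg·m²·s⁻².
  H = kg·m²·s⁻²·A⁻².
  So H⁻¹ = kg⁻¹·m⁻²·s²·A².
  Combining: Wb⁻¹·kg⁻¹·lm²·Gy·J·H⁻¹ = (kg⁻¹·m⁻²·s²·A) · kg⁻¹ · cd² · (m²·s⁻²) · (kg·m²·s⁻²) · (kg⁻¹·m⁻²·s²·A²) = kg⁻²·A³·cd².
Both reduce to kg⁻²·A³·cd².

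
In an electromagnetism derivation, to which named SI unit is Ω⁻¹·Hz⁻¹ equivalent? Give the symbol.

Ω = kg·m²·s⁻³·A⁻².
So Ω⁻¹ = kg⁻¹·m⁻²·s³·A².
Hz = s⁻¹.
So Hz⁻¹ = s.
Combining: Ω⁻¹·Hz⁻¹ = (kg⁻¹·m⁻²·s³·A²) · s = kg⁻¹·m⁻²·s⁴·A².
kg⁻¹·m⁻²·s⁴·A² is the base-SI form of the farad.

F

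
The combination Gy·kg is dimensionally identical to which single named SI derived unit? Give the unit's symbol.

J

Gy = m²·s⁻².
Combining: Gy·kg = (m²·s⁻²) · kg = kg·m²·s⁻².
kg·m²·s⁻² is the base-SI form of the joule.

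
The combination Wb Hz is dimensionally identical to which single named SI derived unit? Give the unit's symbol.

V

Wb = kg·m²·s⁻²·A⁻¹.
Hz = s⁻¹.
Combining: Wb·Hz = (kg·m²·s⁻²·A⁻¹) · s⁻¹ = kg·m²·s⁻³·A⁻¹.
kg·m²·s⁻³·A⁻¹ is the base-SI form of the volt.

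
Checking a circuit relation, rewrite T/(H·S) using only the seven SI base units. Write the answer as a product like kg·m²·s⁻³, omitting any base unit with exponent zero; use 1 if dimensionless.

kg·s⁻³·A⁻¹

H = Wb/A (inductance = flux per current),
    = kg·m²·s⁻²·A⁻².
So H⁻¹ = kg⁻¹·m⁻²·s²·A².
S = 1/Ω (conductance is reciprocal resistance),
    = kg⁻¹·m⁻²·s³·A².
So S⁻¹ = kg·m²·s⁻³·A⁻².
T = Wb/m² (flux density = flux per area),
    = kg·s⁻²·A⁻¹.
Combining: H⁻¹·S⁻¹·T = (kg⁻¹·m⁻²·s²·A²) · (kg·m²·s⁻³·A⁻²) · (kg·s⁻²·A⁻¹) = kg·s⁻³·A⁻¹.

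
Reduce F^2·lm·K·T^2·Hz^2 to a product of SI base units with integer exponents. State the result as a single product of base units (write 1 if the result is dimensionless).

m⁻⁴·s²·A²·K·cd

F = C/V (capacitance = charge per voltage),
    = A·s/(kg·m²·s⁻³·A⁻¹) (substituting C and V),
    = kg⁻¹·m⁻²·s⁴·A².
So F² = kg⁻²·m⁻⁴·s⁸·A⁴.
lm = cd·sr = cd (luminous flux; sr is dimensionless).
T = Wb/m² (flux density = flux per area),
    = kg·s⁻²·A⁻¹.
So T² = kg²·s⁻⁴·A⁻².
Hz = 1/s = s⁻¹ (frequency is cycles per second).
So Hz² = s⁻².
Combining: F²·lm·K·T²·Hz² = (kg⁻²·m⁻⁴·s⁸·A⁴) · cd · K · (kg²·s⁻⁴·A⁻²) · s⁻² = m⁻⁴·s²·A²·K·cd.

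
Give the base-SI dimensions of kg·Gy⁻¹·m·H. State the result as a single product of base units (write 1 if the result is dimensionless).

Gy = m²·s⁻².
So Gy⁻¹ = m⁻²·s².
H = kg·m²·s⁻²·A⁻².
Combining: kg·Gy⁻¹·m·H = kg · (m⁻²·s²) · m · (kg·m²·s⁻²·A⁻²) = kg²·m·A⁻².

kg²·m·A⁻²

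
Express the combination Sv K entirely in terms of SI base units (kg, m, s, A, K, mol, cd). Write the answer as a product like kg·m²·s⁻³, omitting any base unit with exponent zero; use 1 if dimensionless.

m²·s⁻²·K

Sv = m²·s⁻².
Combining: Sv·K = (m²·s⁻²) · K = m²·s⁻²·K.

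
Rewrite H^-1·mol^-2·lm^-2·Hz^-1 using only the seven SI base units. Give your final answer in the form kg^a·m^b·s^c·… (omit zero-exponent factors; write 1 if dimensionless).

kg⁻¹·m⁻²·s³·A²·mol⁻²·cd⁻²

H = kg·m²·s⁻²·A⁻².
So H⁻¹ = kg⁻¹·m⁻²·s²·A².
lm = cd.
So lm⁻² = cd⁻².
Hz = s⁻¹.
So Hz⁻¹ = s.
Combining: H⁻¹·mol⁻²·lm⁻²·Hz⁻¹ = (kg⁻¹·m⁻²·s²·A²) · mol⁻² · cd⁻² · s = kg⁻¹·m⁻²·s³·A²·mol⁻²·cd⁻².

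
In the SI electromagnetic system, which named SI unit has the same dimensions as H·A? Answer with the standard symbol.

H = kg·m²·s⁻²·A⁻².
Combining: H·A = (kg·m²·s⁻²·A⁻²) · A = kg·m²·s⁻²·A⁻¹.
kg·m²·s⁻²·A⁻¹ is the base-SI form of the weber.

Wb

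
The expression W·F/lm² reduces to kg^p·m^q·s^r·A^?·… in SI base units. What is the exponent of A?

W = kg·m²·s⁻³.
lm = cd.
So lm⁻² = cd⁻².
F = kg⁻¹·m⁻²·s⁴·A².
Combining: W·lm⁻²·F = (kg·m²·s⁻³) · cd⁻² · (kg⁻¹·m⁻²·s⁴·A²) = s·A²·cd⁻².
The exponent of A is 2.

2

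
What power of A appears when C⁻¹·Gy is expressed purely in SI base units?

C = A·s = s·A (charge = current × time).
So C⁻¹ = s⁻¹·A⁻¹.
Gy = J/kg (absorbed dose = energy per mass),
    = m²·s⁻².
Combining: C⁻¹·Gy = (s⁻¹·A⁻¹) · (m²·s⁻²) = m²·s⁻³·A⁻¹.
The exponent of A is -1.

-1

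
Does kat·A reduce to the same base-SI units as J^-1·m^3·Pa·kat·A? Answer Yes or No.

Yes

Left side:
  kat = mol/s = s⁻¹·mol (catalytic activity).
  Combining: kat·A = (s⁻¹·mol) · A = s⁻¹·A·mol.
Right side:
  J = N·m (work = force × distance),
      = kg·m²·s⁻².
  So J⁻¹ = kg⁻¹·m⁻²·s².
  Pa = N/m² (pressure = force per area),
      = kg·m⁻¹·s⁻².
  kat = mol/s = s⁻¹·mol (catalytic activity).
  Combining: J⁻¹·m³·Pa·kat·A = (kg⁻¹·m⁻²·s²) · m³ · (kg·m⁻¹·s⁻²) · (s⁻¹·mol) · A = s⁻¹·A·mol.
Both reduce to s⁻¹·A·mol.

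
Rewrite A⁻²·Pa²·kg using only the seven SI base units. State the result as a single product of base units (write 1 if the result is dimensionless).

kg³·m⁻²·s⁻⁴·A⁻²

Pa = kg·m⁻¹·s⁻².
So Pa² = kg²·m⁻²·s⁻⁴.
Combining: A⁻²·Pa²·kg = A⁻² · (kg²·m⁻²·s⁻⁴) · kg = kg³·m⁻²·s⁻⁴·A⁻².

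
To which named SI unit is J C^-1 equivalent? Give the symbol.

J = N·m (work = force × distance),
    = kg·m²·s⁻².
C = A·s = s·A (charge = current × time).
So C⁻¹ = s⁻¹·A⁻¹.
Combining: J·C⁻¹ = (kg·m²·s⁻²) · (s⁻¹·A⁻¹) = kg·m²·s⁻³·A⁻¹.
kg·m²·s⁻³·A⁻¹ is the base-SI form of the volt.

V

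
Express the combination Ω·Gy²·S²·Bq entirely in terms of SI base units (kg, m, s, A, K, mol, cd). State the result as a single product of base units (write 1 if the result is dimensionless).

kg⁻¹·m²·s⁻²·A²

Ω = kg·m²·s⁻³·A⁻².
Gy = m²·s⁻².
So Gy² = m⁴·s⁻⁴.
S = kg⁻¹·m⁻²·s³·A².
So S² = kg⁻²·m⁻⁴·s⁶·A⁴.
Bq = s⁻¹.
Combining: Ω·Gy²·S²·Bq = (kg·m²·s⁻³·A⁻²) · (m⁴·s⁻⁴) · (kg⁻²·m⁻⁴·s⁶·A⁴) · s⁻¹ = kg⁻¹·m²·s⁻²·A².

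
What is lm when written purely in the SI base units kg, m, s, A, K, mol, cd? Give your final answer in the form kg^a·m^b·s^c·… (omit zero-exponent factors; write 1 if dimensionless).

lm = cd·sr = cd (luminous flux; sr is dimensionless).

cd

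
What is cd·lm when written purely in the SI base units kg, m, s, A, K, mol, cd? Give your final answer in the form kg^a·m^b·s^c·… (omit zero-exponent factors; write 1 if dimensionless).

lm = cd·sr = cd (luminous flux; sr is dimensionless).
Combining: cd·lm = cd · cd = cd².

cd²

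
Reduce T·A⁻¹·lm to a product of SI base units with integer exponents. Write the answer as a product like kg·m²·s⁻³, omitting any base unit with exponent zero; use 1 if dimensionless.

T = kg·s⁻²·A⁻¹.
lm = cd.
Combining: T·A⁻¹·lm = (kg·s⁻²·A⁻¹) · A⁻¹ · cd = kg·s⁻²·A⁻²·cd.

kg·s⁻²·A⁻²·cd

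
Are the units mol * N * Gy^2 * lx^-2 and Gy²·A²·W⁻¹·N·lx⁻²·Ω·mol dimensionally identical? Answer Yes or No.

Yes

Left side:
  N = kg·m/s² = kg·m·s⁻² (force = mass × acceleration).
  Gy = J/kg (absorbed dose = energy per mass),
      = m²·s⁻².
  So Gy² = m⁴·s⁻⁴.
  lx = lm/m² (illuminance = luminous flux per area),
      = m⁻²·cd.
  So lx⁻² = m⁴·cd⁻².
  Combining: mol·N·Gy²·lx⁻² = mol · (kg·m·s⁻²) · (m⁴·s⁻⁴) · (m⁴·cd⁻²) = kg·m⁹·s⁻⁶·mol·cd⁻².
Right side:
  Gy = m²·s⁻².
  So Gy² = m⁴·s⁻⁴.
  W = kg·m²·s⁻³.
  So W⁻¹ = kg⁻¹·m⁻²·s³.
  N = kg·m·s⁻².
  lx = m⁻²·cd.
  So lx⁻² = m⁴·cd⁻².
  Ω = kg·m²·s⁻³·A⁻².
  Combining: Gy²·A²·W⁻¹·N·lx⁻²·Ω·mol = (m⁴·s⁻⁴) · A² · (kg⁻¹·m⁻²·s³) · (kg·m·s⁻²) · (m⁴·cd⁻²) · (kg·m²·s⁻³·A⁻²) · mol = kg·m⁹·s⁻⁶·mol·cd⁻².
Both reduce to kg·m⁹·s⁻⁶·mol·cd⁻².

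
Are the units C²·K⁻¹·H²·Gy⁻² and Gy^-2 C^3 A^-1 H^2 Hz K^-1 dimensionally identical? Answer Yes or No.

Left side:
  C = A·s = s·A (charge = current × time).
  So C² = s²·A².
  H = Wb/A (inductance = flux per current),
      = kg·m²·s⁻²·A⁻².
  So H² = kg²·m⁴·s⁻⁴·A⁻⁴.
  Gy = J/kg (absorbed dose = energy per mass),
      = m²·s⁻².
  So Gy⁻² = m⁻⁴·s⁴.
  Combining: C²·K⁻¹·H²·Gy⁻² = (s²·A²) · K⁻¹ · (kg²·m⁴·s⁻⁴·A⁻⁴) · (m⁻⁴·s⁴) = kg²·s²·A⁻²·K⁻¹.
Right side:
  Gy = J/kg (absorbed dose = energy per mass),
      = m²·s⁻².
  So Gy⁻² = m⁻⁴·s⁴.
  C = A·s = s·A (charge = current × time).
  So C³ = s³·A³.
  H = Wb/A (inductance = flux per current),
      = kg·m²·s⁻²·A⁻².
  So H² = kg²·m⁴·s⁻⁴·A⁻⁴.
  Hz = 1/s = s⁻¹ (frequency is cycles per second).
  Combining: Gy⁻²·C³·A⁻¹·H²·Hz·K⁻¹ = (m⁻⁴·s⁴) · (s³·A³) · A⁻¹ · (kg²·m⁴·s⁻⁴·A⁻⁴) · s⁻¹ · K⁻¹ = kg²·s²·A⁻²·K⁻¹.
Both reduce to kg²·s²·A⁻²·K⁻¹.

Yes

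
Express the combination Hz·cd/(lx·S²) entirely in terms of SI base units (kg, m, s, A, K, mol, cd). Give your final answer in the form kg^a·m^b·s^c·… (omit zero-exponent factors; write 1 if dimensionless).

kg²·m⁶·s⁻⁷·A⁻⁴

lx = lm/m² (illuminance = luminous flux per area),
    = m⁻²·cd.
So lx⁻¹ = m²·cd⁻¹.
S = 1/Ω (conductance is reciprocal resistance),
    = kg⁻¹·m⁻²·s³·A².
So S⁻² = kg²·m⁴·s⁻⁶·A⁻⁴.
Hz = 1/s = s⁻¹ (frequency is cycles per second).
Combining: lx⁻¹·S⁻²·Hz·cd = (m²·cd⁻¹) · (kg²·m⁴·s⁻⁶·A⁻⁴) · s⁻¹ · cd = kg²·m⁶·s⁻⁷·A⁻⁴.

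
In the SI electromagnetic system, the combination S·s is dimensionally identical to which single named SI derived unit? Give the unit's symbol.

S = kg⁻¹·m⁻²·s³·A².
Combining: S·s = (kg⁻¹·m⁻²·s³·A²) · s = kg⁻¹·m⁻²·s⁴·A².
kg⁻¹·m⁻²·s⁴·A² is the base-SI form of the farad.

F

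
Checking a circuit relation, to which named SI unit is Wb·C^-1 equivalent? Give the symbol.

Ω

Wb = kg·m²·s⁻²·A⁻¹.
C = s·A.
So C⁻¹ = s⁻¹·A⁻¹.
Combining: Wb·C⁻¹ = (kg·m²·s⁻²·A⁻¹) · (s⁻¹·A⁻¹) = kg·m²·s⁻³·A⁻².
kg·m²·s⁻³·A⁻² is the base-SI form of the ohm.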